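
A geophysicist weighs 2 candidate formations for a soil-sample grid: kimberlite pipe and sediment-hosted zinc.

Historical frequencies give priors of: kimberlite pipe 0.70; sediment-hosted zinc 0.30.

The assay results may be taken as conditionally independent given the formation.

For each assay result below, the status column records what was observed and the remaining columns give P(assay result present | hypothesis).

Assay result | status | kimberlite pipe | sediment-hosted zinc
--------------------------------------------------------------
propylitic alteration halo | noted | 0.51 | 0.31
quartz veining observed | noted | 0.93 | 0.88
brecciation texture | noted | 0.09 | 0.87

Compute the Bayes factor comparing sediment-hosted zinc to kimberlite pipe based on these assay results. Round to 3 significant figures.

5.56

The Bayes factor is the ratio of the joint likelihoods of the assay result pattern under the two hypotheses.
  sediment-hosted zinc: 0.31 × 0.88 × 0.87 = 0.23734
  kimberlite pipe: 0.51 × 0.93 × 0.09 = 0.042687
Bayes factor = 0.23734 / 0.042687 ≈ 5.56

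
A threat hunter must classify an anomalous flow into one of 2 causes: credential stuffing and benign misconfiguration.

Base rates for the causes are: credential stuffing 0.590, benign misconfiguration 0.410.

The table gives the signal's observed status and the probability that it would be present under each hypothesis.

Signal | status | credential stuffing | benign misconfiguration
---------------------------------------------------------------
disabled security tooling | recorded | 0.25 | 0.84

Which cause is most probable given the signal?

benign misconfiguration

For each hypothesis, the unnormalized posterior weight is prior × likelihood:
  credential stuffing: 0.590 × 0.25 = 0.1475
  benign misconfiguration: 0.410 × 0.84 = 0.3444
Marginal likelihood of the evidence = 0.4919.
P(credential stuffing | evidence) ≈ 0.1475 / 0.4919 ≈ 0.300
P(benign misconfiguration | evidence) ≈ 0.3444 / 0.4919 ≈ 0.700
The largest is 0.700, so benign misconfiguration is most probable.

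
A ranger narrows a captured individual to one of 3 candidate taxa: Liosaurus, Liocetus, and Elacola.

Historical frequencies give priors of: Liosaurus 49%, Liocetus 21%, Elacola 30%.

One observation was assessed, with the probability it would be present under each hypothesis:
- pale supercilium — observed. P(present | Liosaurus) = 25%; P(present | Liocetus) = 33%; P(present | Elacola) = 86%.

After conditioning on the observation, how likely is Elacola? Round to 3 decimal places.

0.574

By Bayes' rule, the unnormalized weight for each hypothesis is prior × likelihood:
  Liosaurus: 0.49 × 0.25 = 0.1225
  Liocetus: 0.21 × 0.33 = 0.0693
  Elacola: 0.30 × 0.86 = 0.258
Marginal likelihood of the evidence = 0.4498.
P(Elacola | evidence) = 0.258 / 0.4498 ≈ 0.574.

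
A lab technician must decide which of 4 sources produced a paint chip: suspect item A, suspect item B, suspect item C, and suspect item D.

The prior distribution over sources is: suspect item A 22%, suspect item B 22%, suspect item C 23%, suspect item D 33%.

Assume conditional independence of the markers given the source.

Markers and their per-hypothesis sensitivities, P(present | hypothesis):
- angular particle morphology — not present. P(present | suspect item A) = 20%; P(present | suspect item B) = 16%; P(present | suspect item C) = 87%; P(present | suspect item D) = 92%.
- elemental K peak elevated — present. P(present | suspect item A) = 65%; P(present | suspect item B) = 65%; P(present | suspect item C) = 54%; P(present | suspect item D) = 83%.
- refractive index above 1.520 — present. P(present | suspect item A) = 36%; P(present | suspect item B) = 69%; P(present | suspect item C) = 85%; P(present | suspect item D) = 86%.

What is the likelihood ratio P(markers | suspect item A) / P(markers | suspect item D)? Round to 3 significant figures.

3.28

The Bayes factor is the ratio of the joint likelihoods of the marker pattern under the two hypotheses (using 1 − P(present | H) for each absent marker).
  suspect item A: (1 − 0.20) × 0.65 × 0.36 = 0.1872
  suspect item D: (1 − 0.92) × 0.83 × 0.86 = 0.057104
Bayes factor = 0.1872 / 0.057104 ≈ 3.28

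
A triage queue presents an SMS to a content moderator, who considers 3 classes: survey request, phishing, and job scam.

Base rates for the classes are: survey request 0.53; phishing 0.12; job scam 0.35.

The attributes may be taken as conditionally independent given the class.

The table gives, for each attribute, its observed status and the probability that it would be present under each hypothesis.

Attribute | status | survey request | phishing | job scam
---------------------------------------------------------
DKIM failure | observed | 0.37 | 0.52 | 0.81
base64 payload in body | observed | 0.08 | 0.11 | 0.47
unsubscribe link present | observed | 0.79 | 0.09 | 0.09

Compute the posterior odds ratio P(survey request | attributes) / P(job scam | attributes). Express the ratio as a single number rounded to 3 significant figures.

Unnormalized posterior weight (prior times the attribute likelihoods) for each of the two hypotheses:
  survey request: 0.53 × 0.37 × 0.08 × 0.79 = 0.012394
  job scam: 0.35 × 0.81 × 0.47 × 0.09 = 0.011992
Odds(survey request : job scam) = 0.012394 / 0.011992 ≈ 1.03.

1.03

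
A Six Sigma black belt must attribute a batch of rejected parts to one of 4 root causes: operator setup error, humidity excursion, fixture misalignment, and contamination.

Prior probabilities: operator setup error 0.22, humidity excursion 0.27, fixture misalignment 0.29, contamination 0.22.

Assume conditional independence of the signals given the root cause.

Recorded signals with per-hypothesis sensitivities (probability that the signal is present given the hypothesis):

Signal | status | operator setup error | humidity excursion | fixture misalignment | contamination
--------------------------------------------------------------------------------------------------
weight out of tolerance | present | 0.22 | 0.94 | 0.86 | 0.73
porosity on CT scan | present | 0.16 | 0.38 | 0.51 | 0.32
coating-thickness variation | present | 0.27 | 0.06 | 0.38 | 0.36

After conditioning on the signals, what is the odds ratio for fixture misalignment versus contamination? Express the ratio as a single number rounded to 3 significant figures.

2.61

Posterior odds equal prior odds times the likelihood ratio; only the two competing hypotheses matter.
  fixture misalignment: 0.29 × 0.86 × 0.51 × 0.38 = 0.048334
  contamination: 0.22 × 0.73 × 0.32 × 0.36 = 0.018501
Odds(fixture misalignment : contamination) = 0.048334 / 0.018501 ≈ 2.61.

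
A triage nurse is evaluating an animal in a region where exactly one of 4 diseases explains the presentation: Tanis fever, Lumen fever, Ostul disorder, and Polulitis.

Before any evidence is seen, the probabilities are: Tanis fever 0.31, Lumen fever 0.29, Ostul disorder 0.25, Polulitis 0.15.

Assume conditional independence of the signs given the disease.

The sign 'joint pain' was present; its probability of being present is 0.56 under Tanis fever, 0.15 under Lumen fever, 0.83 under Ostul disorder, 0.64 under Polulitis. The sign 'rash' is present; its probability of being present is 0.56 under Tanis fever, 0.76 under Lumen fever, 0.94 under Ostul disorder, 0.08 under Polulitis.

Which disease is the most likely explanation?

Multiply each prior by the joint likelihood of the sign pattern:
  Tanis fever: 0.31 × 0.56 × 0.56 = 0.097216
  Lumen fever: 0.29 × 0.15 × 0.76 = 0.03306
  Ostul disorder: 0.25 × 0.83 × 0.94 = 0.19505
  Polulitis: 0.15 × 0.64 × 0.08 = 0.00768
Normalizing constant Z = 0.097216 + 0.03306 + 0.19505 + 0.00768 = 0.33301.
P(Tanis fever | evidence) ≈ 0.097216 / 0.33301 ≈ 0.292
P(Lumen fever | evidence) ≈ 0.03306 / 0.33301 ≈ 0.099
P(Ostul disorder | evidence) ≈ 0.19505 / 0.33301 ≈ 0.586
P(Polulitis | evidence) ≈ 0.00768 / 0.33301 ≈ 0.023
The largest is 0.586, so Ostul disorder is most probable.

Ostul disorder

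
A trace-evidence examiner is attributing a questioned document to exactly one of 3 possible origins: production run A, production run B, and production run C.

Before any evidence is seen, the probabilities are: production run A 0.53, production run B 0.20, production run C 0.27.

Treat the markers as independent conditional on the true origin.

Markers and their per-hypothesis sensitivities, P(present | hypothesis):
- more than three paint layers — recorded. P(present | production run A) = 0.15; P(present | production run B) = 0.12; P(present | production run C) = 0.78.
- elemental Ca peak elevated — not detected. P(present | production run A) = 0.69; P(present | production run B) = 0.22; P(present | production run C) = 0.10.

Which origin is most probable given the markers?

production run C

By Bayes' rule with conditional independence, the unnormalized weight for each hypothesis is prior × ∏ likelihoods (using 1 − P(present | H) for each absent marker):
  production run A: 0.53 × 0.15 × (1 − 0.69) = 0.024645
  production run B: 0.20 × 0.12 × (1 − 0.22) = 0.01872
  production run C: 0.27 × 0.78 × (1 − 0.10) = 0.18954
The unnormalized weights sum to 0.23291.
P(production run A | evidence) ≈ 0.024645 / 0.23291 ≈ 0.106
P(production run B | evidence) ≈ 0.01872 / 0.23291 ≈ 0.080
P(production run C | evidence) ≈ 0.18954 / 0.23291 ≈ 0.814
The largest is 0.814, so production run C is most probable.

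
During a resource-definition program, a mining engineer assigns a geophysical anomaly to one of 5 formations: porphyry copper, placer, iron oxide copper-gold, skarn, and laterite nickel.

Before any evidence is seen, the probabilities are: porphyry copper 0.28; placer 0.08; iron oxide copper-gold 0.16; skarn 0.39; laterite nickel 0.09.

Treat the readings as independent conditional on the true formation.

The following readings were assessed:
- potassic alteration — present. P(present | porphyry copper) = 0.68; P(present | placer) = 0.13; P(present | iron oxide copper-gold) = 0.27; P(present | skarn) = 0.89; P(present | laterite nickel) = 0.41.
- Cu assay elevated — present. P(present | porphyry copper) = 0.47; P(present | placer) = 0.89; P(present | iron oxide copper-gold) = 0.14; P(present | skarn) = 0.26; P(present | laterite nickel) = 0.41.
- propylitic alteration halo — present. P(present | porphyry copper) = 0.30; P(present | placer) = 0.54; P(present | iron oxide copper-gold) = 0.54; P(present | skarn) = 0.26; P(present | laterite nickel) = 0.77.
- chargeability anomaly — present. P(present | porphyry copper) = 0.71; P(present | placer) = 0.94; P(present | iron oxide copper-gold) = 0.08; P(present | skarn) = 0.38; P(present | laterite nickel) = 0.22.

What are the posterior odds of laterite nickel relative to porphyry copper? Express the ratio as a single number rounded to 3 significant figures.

The normalizing constant cancels in an odds ratio, so compute prior × likelihood for the two hypotheses only:
  laterite nickel: 0.09 × 0.41 × 0.41 × 0.77 × 0.22 = 0.0025629
  porphyry copper: 0.28 × 0.68 × 0.47 × 0.30 × 0.71 = 0.019061
Odds(laterite nickel : porphyry copper) = 0.0025629 / 0.019061 ≈ 0.134.

0.134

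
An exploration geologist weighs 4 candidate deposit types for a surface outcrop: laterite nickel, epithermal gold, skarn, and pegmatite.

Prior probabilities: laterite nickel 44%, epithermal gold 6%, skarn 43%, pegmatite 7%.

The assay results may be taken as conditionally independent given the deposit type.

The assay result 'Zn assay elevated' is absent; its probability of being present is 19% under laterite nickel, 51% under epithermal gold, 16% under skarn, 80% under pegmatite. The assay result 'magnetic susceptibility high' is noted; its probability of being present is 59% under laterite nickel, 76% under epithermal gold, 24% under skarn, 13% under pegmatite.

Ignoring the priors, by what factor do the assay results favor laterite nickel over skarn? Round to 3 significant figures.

Take the product of per-assay result likelihoods under each hypothesis (using 1 − P(present | H) for each absent assay result), then divide.
  laterite nickel: (1 − 0.19) × 0.59 = 0.4779
  skarn: (1 − 0.16) × 0.24 = 0.2016
Bayes factor = 0.4779 / 0.2016 ≈ 2.37

2.37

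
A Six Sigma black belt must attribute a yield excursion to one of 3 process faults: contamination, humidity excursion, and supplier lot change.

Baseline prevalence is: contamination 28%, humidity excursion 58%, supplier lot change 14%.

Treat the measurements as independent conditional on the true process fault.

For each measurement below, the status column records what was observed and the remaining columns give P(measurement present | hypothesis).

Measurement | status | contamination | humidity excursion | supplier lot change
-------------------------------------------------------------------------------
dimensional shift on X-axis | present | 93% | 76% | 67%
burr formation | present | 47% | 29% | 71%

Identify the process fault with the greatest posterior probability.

humidity excursion

By Bayes' rule with conditional independence, the unnormalized weight for each hypothesis is prior × ∏ likelihoods:
  contamination: 0.28 × 0.93 × 0.47 = 0.12239
  humidity excursion: 0.58 × 0.76 × 0.29 = 0.12783
  supplier lot change: 0.14 × 0.67 × 0.71 = 0.066598
Marginal likelihood of the evidence = 0.31682.
P(contamination | evidence) ≈ 0.12239 / 0.31682 ≈ 0.386
P(humidity excursion | evidence) ≈ 0.12783 / 0.31682 ≈ 0.403
P(supplier lot change | evidence) ≈ 0.066598 / 0.31682 ≈ 0.210
The largest is 0.403, so humidity excursion is most probable.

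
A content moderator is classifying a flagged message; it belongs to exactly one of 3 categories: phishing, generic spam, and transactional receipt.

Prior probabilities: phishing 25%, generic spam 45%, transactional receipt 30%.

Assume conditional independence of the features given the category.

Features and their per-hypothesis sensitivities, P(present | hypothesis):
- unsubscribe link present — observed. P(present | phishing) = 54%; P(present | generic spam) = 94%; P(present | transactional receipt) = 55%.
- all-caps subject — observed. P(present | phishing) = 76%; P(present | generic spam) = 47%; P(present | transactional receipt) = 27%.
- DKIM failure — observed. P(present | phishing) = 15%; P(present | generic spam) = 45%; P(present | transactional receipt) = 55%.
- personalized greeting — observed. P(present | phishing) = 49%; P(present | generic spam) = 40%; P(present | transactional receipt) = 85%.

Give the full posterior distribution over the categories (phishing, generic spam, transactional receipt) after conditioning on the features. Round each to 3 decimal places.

Multiply each prior by the joint likelihood of the feature pattern:
  phishing: 0.25 × 0.54 × 0.76 × 0.15 × 0.49 = 0.0075411
  generic spam: 0.45 × 0.94 × 0.47 × 0.45 × 0.40 = 0.035786
  transactional receipt: 0.30 × 0.55 × 0.27 × 0.55 × 0.85 = 0.020827
Marginal likelihood of the evidence = 0.064154.
P(phishing | evidence) = 0.0075411 / 0.064154 ≈ 0.118
P(generic spam | evidence) = 0.035786 / 0.064154 ≈ 0.558
P(transactional receipt | evidence) = 0.020827 / 0.064154 ≈ 0.325

0.118, 0.558, 0.325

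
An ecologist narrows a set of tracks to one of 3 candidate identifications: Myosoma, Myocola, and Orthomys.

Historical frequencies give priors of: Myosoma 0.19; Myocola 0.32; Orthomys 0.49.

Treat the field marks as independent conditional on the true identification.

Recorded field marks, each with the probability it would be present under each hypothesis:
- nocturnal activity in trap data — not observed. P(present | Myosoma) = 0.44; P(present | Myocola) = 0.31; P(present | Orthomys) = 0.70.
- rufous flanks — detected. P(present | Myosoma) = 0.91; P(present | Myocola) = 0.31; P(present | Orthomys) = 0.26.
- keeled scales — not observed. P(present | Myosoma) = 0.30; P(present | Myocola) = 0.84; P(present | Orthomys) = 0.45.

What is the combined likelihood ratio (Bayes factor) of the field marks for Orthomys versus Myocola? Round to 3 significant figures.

1.25

Joint likelihood of the field mark pattern under each hypothesis (using 1 − P(present | H) for each absent field mark):
  Orthomys: (1 − 0.70) × 0.26 × (1 − 0.45) = 0.0429
  Myocola: (1 − 0.31) × 0.31 × (1 − 0.84) = 0.034224
Bayes factor = 0.0429 / 0.034224 ≈ 1.25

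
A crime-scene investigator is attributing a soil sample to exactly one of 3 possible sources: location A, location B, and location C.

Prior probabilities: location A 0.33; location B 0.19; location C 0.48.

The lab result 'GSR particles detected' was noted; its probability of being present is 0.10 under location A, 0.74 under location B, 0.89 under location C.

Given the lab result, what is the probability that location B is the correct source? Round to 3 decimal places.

For each hypothesis, the unnormalized posterior weight is prior × likelihood:
  location A: 0.33 × 0.10 = 0.033
  location B: 0.19 × 0.74 = 0.1406
  location C: 0.48 × 0.89 = 0.4272
Normalizing constant Z = 0.033 + 0.1406 + 0.4272 = 0.6008.
P(location B | evidence) = 0.1406 / 0.6008 ≈ 0.234.

0.234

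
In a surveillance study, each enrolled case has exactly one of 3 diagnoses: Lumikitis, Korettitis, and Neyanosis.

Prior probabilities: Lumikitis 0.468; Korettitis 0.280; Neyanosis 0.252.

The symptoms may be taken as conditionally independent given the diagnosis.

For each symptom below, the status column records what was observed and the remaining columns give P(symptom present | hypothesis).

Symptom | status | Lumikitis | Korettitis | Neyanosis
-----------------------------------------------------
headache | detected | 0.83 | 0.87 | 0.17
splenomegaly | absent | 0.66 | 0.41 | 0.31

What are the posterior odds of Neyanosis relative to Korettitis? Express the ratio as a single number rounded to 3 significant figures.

0.206

Unnormalized posterior weight (prior times the symptom likelihoods) for each of the two hypotheses (using 1 − P(present | H) for each absent symptom):
  Neyanosis: 0.252 × 0.17 × (1 − 0.31) = 0.02956
  Korettitis: 0.280 × 0.87 × (1 − 0.41) = 0.14372
Odds(Neyanosis : Korettitis) = 0.02956 / 0.14372 ≈ 0.206.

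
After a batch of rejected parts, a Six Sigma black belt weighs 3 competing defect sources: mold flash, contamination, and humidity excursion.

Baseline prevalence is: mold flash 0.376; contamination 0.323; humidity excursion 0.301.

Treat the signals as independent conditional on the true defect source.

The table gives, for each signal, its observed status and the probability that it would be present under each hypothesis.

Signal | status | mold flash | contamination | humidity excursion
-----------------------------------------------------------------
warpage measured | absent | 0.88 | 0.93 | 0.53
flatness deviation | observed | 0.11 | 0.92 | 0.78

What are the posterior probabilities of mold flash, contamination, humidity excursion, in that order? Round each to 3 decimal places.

By Bayes' rule with conditional independence, the unnormalized weight for each hypothesis is prior × ∏ likelihoods (using 1 − P(present | H) for each absent signal):
  mold flash: 0.376 × (1 − 0.88) × 0.11 = 0.0049632
  contamination: 0.323 × (1 − 0.93) × 0.92 = 0.020801
  humidity excursion: 0.301 × (1 − 0.53) × 0.78 = 0.11035
The unnormalized weights sum to 0.13611.
P(mold flash | evidence) = 0.0049632 / 0.13611 ≈ 0.036
P(contamination | evidence) = 0.020801 / 0.13611 ≈ 0.153
P(humidity excursion | evidence) = 0.11035 / 0.13611 ≈ 0.811

0.036, 0.153, 0.811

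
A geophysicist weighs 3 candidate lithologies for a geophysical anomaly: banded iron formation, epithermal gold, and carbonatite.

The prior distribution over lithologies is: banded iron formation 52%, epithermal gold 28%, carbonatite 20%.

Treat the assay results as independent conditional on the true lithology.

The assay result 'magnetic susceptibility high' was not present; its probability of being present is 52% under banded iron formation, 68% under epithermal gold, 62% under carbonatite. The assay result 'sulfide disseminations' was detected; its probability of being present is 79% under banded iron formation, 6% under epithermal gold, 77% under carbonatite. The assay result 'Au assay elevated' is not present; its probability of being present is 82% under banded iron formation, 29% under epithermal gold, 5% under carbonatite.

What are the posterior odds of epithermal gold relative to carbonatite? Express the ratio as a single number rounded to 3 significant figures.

0.0687

Posterior odds equal prior odds times the likelihood ratio; only the two competing hypotheses matter (using 1 − P(present | H) for each absent assay result).
  epithermal gold: 0.28 × (1 − 0.68) × 0.06 × (1 − 0.29) = 0.003817
  carbonatite: 0.20 × (1 − 0.62) × 0.77 × (1 − 0.05) = 0.055594
Odds(epithermal gold : carbonatite) = 0.003817 / 0.055594 ≈ 0.0687.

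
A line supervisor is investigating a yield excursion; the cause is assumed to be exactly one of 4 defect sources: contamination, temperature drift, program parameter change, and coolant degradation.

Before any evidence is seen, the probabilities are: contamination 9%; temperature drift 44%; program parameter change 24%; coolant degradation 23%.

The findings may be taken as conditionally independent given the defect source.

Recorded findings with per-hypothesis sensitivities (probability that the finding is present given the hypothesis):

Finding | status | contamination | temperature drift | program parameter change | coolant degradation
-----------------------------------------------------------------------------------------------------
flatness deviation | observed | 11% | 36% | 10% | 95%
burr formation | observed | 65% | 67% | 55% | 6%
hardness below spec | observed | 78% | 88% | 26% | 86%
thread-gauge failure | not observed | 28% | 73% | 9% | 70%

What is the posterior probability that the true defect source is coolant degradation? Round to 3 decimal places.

0.096

For each hypothesis, the unnormalized posterior weight is prior × product of the finding likelihoods (using 1 − P(present | H) for each absent finding):
  contamination: 0.09 × 0.11 × 0.65 × 0.78 × (1 − 0.28) = 0.0036139
  temperature drift: 0.44 × 0.36 × 0.67 × 0.88 × (1 − 0.73) = 0.025216
  program parameter change: 0.24 × 0.10 × 0.55 × 0.26 × (1 − 0.09) = 0.0031231
  coolant degradation: 0.23 × 0.95 × 0.06 × 0.86 × (1 − 0.70) = 0.0033824
Marginal likelihood of the evidence = 0.035335.
P(coolant degradation | evidence) = 0.0033824 / 0.035335 ≈ 0.096.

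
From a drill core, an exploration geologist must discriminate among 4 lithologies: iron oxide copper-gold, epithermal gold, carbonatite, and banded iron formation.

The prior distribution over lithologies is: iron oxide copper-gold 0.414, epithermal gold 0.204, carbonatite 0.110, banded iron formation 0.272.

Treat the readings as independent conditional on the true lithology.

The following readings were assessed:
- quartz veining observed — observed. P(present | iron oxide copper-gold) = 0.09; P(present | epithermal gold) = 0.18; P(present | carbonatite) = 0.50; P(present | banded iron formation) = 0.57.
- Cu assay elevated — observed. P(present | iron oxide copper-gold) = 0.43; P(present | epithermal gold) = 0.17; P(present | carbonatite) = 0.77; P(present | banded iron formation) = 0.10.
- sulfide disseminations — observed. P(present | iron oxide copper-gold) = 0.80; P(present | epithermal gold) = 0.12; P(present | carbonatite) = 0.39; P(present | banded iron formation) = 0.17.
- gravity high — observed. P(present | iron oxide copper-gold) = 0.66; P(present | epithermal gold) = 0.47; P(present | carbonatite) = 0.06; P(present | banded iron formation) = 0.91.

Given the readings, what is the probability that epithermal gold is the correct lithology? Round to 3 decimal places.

Multiply each prior by the joint likelihood of the reading pattern:
  iron oxide copper-gold: 0.414 × 0.09 × 0.43 × 0.80 × 0.66 = 0.0084595
  epithermal gold: 0.204 × 0.18 × 0.17 × 0.12 × 0.47 = 0.00035207
  carbonatite: 0.110 × 0.50 × 0.77 × 0.39 × 0.06 = 0.00099099
  banded iron formation: 0.272 × 0.57 × 0.10 × 0.17 × 0.91 = 0.0023985
Normalizing constant Z = 0.0084595 + 0.00035207 + 0.00099099 + 0.0023985 = 0.012201.
P(epithermal gold | evidence) = 0.00035207 / 0.012201 ≈ 0.029.

0.029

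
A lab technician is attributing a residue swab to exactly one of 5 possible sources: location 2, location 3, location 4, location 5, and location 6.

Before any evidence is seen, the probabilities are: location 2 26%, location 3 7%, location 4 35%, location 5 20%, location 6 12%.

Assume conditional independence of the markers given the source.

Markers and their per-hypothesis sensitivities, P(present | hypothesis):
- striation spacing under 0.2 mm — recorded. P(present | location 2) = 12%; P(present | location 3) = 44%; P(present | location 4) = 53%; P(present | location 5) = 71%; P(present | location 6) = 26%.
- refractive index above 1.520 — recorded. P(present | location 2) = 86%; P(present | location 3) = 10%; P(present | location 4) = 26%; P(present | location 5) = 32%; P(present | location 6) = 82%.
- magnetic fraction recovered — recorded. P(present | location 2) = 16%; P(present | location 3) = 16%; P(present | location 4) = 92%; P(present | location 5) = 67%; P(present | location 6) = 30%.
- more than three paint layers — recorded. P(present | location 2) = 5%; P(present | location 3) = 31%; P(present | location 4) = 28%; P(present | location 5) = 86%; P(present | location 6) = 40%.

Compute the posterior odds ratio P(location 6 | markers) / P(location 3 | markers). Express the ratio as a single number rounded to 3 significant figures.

20.1

The normalizing constant cancels in an odds ratio, so compute prior × likelihood for the two hypotheses only:
  location 6: 0.12 × 0.26 × 0.82 × 0.30 × 0.40 = 0.0030701
  location 3: 0.07 × 0.44 × 0.10 × 0.16 × 0.31 = 0.00015277
Posterior odds = 0.0030701 / 0.00015277 ≈ 20.1.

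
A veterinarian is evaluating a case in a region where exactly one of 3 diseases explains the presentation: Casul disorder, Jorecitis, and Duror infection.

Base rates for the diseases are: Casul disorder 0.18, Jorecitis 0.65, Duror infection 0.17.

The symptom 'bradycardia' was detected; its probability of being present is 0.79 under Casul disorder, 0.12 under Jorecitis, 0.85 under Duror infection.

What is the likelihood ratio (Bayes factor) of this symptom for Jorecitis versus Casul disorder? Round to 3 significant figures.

The Bayes factor is the ratio of the two likelihoods.
  Jorecitis: 0.12
  Casul disorder: 0.79
Bayes factor = 0.12 / 0.79 ≈ 0.152

0.152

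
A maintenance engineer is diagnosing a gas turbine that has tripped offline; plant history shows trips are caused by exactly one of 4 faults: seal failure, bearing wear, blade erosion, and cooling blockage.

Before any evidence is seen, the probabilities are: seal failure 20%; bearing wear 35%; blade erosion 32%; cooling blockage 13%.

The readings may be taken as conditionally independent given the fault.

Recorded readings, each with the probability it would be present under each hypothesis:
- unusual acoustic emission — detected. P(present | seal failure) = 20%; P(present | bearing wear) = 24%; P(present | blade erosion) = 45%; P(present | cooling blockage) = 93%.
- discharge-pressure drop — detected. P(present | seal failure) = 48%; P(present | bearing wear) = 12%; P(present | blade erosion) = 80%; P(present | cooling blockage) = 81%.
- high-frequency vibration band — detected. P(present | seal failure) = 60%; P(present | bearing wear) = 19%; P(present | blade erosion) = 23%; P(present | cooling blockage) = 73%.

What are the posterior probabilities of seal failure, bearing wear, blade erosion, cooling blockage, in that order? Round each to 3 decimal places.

For each hypothesis, the unnormalized posterior weight is prior × product of the reading likelihoods:
  seal failure: 0.20 × 0.20 × 0.48 × 0.60 = 0.01152
  bearing wear: 0.35 × 0.24 × 0.12 × 0.19 = 0.0019152
  blade erosion: 0.32 × 0.45 × 0.80 × 0.23 = 0.026496
  cooling blockage: 0.13 × 0.93 × 0.81 × 0.73 = 0.071488
Marginal likelihood of the evidence = 0.11142.
P(seal failure | evidence) = 0.01152 / 0.11142 ≈ 0.103
P(bearing wear | evidence) = 0.0019152 / 0.11142 ≈ 0.017
P(blade erosion | evidence) = 0.026496 / 0.11142 ≈ 0.238
P(cooling blockage | evidence) = 0.071488 / 0.11142 ≈ 0.642

0.103, 0.017, 0.238, 0.642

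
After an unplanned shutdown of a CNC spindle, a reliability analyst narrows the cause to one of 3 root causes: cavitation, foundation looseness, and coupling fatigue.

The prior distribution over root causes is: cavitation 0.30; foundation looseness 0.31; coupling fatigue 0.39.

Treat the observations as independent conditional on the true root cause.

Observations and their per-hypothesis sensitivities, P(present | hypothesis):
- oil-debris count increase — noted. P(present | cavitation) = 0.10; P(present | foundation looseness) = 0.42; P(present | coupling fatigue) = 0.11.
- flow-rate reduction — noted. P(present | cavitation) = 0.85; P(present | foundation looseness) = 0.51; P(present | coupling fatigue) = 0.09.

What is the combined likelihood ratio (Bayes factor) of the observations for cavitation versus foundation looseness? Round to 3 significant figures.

Take the product of per-observation likelihoods under each hypothesis, then divide.
  cavitation: 0.10 × 0.85 = 0.085
  foundation looseness: 0.42 × 0.51 = 0.2142
Bayes factor = 0.085 / 0.2142 ≈ 0.397

0.397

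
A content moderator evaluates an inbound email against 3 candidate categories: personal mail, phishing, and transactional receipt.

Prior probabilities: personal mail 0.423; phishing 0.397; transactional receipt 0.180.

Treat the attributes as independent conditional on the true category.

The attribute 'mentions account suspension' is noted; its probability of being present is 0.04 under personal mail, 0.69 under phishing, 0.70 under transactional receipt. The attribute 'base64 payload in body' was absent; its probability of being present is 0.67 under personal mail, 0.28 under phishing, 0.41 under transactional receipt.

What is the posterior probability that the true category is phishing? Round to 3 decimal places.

Multiply each prior by the joint likelihood of the attribute pattern (using 1 − P(present | H) for each absent attribute):
  personal mail: 0.423 × 0.04 × (1 − 0.67) = 0.0055836
  phishing: 0.397 × 0.69 × (1 − 0.28) = 0.19723
  transactional receipt: 0.180 × 0.70 × (1 − 0.41) = 0.07434
Normalizing constant Z = 0.0055836 + 0.19723 + 0.07434 = 0.27715.
P(phishing | evidence) = 0.19723 / 0.27715 ≈ 0.712.

0.712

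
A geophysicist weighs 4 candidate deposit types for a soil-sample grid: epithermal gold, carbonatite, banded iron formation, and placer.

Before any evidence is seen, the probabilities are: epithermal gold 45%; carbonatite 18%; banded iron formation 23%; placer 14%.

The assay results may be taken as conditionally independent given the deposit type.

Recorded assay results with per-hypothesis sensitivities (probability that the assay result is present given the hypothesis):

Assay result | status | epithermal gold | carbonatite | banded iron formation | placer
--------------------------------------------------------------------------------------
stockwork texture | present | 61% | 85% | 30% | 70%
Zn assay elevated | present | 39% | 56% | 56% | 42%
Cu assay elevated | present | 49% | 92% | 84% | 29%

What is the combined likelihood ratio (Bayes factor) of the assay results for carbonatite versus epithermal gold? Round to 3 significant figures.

3.76

Joint likelihood of the assay result pattern under each hypothesis:
  carbonatite: 0.85 × 0.56 × 0.92 = 0.43792
  epithermal gold: 0.61 × 0.39 × 0.49 = 0.11657
Bayes factor = 0.43792 / 0.11657 ≈ 3.76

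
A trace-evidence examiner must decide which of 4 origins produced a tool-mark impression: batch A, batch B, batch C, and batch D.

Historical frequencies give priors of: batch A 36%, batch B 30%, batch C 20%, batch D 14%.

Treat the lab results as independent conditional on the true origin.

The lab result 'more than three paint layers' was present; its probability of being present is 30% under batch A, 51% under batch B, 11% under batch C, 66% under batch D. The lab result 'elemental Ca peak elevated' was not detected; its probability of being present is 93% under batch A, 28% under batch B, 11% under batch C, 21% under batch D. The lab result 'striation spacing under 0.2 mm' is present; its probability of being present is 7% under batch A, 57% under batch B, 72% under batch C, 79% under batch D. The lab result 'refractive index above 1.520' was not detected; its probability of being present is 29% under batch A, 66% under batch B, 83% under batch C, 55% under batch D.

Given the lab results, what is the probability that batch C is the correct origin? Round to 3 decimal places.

By Bayes' rule with conditional independence, the unnormalized weight for each hypothesis is prior × ∏ likelihoods (using 1 − P(present | H) for each absent lab result):
  batch A: 0.36 × 0.30 × (1 − 0.93) × 0.07 × (1 − 0.29) = 0.00037573
  batch B: 0.30 × 0.51 × (1 − 0.28) × 0.57 × (1 − 0.66) = 0.021349
  batch C: 0.20 × 0.11 × (1 − 0.11) × 0.72 × (1 − 0.83) = 0.0023966
  batch D: 0.14 × 0.66 × (1 − 0.21) × 0.79 × (1 − 0.55) = 0.02595
Normalizing constant Z = 0.00037573 + 0.021349 + 0.0023966 + 0.02595 = 0.050071.
P(batch C | evidence) = 0.0023966 / 0.050071 ≈ 0.048.

0.048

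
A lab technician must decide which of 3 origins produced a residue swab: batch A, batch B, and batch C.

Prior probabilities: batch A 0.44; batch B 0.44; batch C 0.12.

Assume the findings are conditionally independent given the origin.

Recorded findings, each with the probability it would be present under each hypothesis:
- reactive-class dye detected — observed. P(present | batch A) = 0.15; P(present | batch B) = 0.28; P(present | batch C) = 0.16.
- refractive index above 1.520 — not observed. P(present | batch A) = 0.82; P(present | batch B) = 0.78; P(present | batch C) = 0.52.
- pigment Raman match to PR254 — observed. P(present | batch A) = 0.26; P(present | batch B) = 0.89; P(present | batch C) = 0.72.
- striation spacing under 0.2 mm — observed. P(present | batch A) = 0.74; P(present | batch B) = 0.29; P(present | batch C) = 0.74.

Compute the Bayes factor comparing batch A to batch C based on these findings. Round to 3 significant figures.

0.127

Joint likelihood of the evidence pattern under each hypothesis (using 1 − P(present | H) for each absent finding):
  batch A: 0.15 × (1 − 0.82) × 0.26 × 0.74 = 0.0051948
  batch C: 0.16 × (1 − 0.52) × 0.72 × 0.74 = 0.040919
Bayes factor = 0.0051948 / 0.040919 ≈ 0.127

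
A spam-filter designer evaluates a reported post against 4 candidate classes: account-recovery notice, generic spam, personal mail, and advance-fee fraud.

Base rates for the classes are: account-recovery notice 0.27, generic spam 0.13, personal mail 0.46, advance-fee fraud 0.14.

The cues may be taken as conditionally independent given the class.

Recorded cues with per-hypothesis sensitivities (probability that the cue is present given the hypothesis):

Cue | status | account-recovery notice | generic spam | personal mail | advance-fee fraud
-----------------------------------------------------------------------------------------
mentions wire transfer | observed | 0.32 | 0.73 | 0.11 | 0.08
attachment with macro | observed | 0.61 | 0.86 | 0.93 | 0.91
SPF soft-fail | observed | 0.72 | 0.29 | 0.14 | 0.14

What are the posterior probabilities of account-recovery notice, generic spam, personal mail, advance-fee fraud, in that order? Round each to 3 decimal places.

By Bayes' rule with conditional independence, the unnormalized weight for each hypothesis is prior × ∏ likelihoods:
  account-recovery notice: 0.27 × 0.32 × 0.61 × 0.72 = 0.037947
  generic spam: 0.13 × 0.73 × 0.86 × 0.29 = 0.023668
  personal mail: 0.46 × 0.11 × 0.93 × 0.14 = 0.0065881
  advance-fee fraud: 0.14 × 0.08 × 0.91 × 0.14 = 0.0014269
The unnormalized weights sum to 0.06963.
P(account-recovery notice | evidence) = 0.037947 / 0.06963 ≈ 0.545
P(generic spam | evidence) = 0.023668 / 0.06963 ≈ 0.340
P(personal mail | evidence) = 0.0065881 / 0.06963 ≈ 0.095
P(advance-fee fraud | evidence) = 0.0014269 / 0.06963 ≈ 0.020

0.545, 0.340, 0.095, 0.020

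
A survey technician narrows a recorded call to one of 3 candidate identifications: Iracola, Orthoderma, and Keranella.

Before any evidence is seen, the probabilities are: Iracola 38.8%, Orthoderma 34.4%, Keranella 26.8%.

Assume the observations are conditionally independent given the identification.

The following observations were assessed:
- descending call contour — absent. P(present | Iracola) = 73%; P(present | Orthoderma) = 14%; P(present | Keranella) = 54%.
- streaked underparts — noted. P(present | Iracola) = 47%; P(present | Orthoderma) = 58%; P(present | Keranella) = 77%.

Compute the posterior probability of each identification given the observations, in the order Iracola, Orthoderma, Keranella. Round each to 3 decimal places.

Multiply each prior by the joint likelihood of the evidence pattern (using 1 − P(present | H) for each absent observation):
  Iracola: 0.388 × (1 − 0.73) × 0.47 = 0.049237
  Orthoderma: 0.344 × (1 − 0.14) × 0.58 = 0.17159
  Keranella: 0.268 × (1 − 0.54) × 0.77 = 0.094926
The unnormalized weights sum to 0.31575.
P(Iracola | evidence) = 0.049237 / 0.31575 ≈ 0.156
P(Orthoderma | evidence) = 0.17159 / 0.31575 ≈ 0.543
P(Keranella | evidence) = 0.094926 / 0.31575 ≈ 0.301

0.156, 0.543, 0.301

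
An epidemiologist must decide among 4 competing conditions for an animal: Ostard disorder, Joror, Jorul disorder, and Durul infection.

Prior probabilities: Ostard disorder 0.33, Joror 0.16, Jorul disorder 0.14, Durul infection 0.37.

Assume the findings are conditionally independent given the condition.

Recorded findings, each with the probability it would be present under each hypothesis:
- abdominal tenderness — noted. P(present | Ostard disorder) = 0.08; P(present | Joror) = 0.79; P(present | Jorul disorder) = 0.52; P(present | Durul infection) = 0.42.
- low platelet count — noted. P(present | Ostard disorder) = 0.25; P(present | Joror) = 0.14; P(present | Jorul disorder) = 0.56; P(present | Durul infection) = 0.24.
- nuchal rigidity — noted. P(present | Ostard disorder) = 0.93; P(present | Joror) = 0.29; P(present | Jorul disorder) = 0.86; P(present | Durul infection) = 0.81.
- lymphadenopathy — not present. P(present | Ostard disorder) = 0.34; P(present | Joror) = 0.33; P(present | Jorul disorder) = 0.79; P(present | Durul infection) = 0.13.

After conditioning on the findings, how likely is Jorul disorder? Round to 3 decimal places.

By Bayes' rule with conditional independence, the unnormalized weight for each hypothesis is prior × ∏ likelihoods (using 1 − P(present | H) for each absent finding):
  Ostard disorder: 0.33 × 0.08 × 0.25 × 0.93 × (1 − 0.34) = 0.0040511
  Joror: 0.16 × 0.79 × 0.14 × 0.29 × (1 − 0.33) = 0.0034383
  Jorul disorder: 0.14 × 0.52 × 0.56 × 0.86 × (1 − 0.79) = 0.0073627
  Durul infection: 0.37 × 0.42 × 0.24 × 0.81 × (1 − 0.13) = 0.026282
Normalizing constant Z = 0.0040511 + 0.0034383 + 0.0073627 + 0.026282 = 0.041135.
P(Jorul disorder | evidence) = 0.0073627 / 0.041135 ≈ 0.179.

0.179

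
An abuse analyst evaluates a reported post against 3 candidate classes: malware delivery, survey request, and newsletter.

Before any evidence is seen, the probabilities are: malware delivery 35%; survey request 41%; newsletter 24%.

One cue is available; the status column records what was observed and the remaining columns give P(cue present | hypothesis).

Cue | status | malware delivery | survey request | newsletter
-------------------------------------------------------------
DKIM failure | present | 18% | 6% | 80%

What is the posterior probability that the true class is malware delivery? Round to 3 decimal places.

0.225

By Bayes' rule, the unnormalized weight for each hypothesis is prior × likelihood:
  malware delivery: 0.35 × 0.18 = 0.063
  survey request: 0.41 × 0.06 = 0.0246
  newsletter: 0.24 × 0.80 = 0.192
The unnormalized weights sum to 0.2796.
P(malware delivery | evidence) = 0.063 / 0.2796 ≈ 0.225.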